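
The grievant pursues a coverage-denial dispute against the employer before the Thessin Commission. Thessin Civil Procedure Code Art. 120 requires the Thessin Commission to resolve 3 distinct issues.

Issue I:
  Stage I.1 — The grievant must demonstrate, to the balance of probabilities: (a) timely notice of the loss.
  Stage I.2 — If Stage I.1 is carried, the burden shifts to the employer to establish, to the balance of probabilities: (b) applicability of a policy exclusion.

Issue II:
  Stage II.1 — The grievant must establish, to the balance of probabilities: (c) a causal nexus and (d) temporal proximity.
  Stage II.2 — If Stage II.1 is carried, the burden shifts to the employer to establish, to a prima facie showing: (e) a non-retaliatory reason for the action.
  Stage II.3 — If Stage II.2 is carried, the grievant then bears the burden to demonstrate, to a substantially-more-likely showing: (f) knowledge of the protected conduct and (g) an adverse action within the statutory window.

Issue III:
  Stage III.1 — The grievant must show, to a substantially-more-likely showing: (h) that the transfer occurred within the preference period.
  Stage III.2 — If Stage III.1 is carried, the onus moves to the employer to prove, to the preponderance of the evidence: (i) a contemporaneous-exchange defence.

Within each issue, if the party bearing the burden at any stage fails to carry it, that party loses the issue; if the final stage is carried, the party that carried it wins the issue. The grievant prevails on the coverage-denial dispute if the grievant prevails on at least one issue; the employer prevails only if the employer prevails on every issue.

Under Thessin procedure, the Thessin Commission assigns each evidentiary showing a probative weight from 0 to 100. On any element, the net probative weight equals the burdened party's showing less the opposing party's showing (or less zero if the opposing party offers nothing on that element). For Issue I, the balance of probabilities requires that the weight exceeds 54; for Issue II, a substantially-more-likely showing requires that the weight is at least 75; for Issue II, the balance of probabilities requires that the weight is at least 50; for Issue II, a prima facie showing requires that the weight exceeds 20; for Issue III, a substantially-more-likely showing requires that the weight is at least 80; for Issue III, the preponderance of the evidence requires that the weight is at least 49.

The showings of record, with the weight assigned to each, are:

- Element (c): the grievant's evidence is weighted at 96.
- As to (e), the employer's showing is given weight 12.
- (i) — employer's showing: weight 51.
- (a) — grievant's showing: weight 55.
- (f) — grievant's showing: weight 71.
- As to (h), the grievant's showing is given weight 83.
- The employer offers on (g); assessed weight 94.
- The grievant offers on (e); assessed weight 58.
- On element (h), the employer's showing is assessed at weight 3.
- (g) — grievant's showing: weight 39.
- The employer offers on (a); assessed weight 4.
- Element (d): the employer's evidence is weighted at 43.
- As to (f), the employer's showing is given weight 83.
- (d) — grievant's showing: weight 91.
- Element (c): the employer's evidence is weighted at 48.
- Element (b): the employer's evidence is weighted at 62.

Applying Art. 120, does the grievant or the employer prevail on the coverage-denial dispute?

employer

— Issue I —
At Stage I.1 the grievant must meet the balance of probabilities (weight exceeds 54): on (a) the weight is 55 less the opposing 4 gives net 51, ≤ 54, so (a) does not meet the standard.
  Stage I.1 not carried; the grievant fails its burden.
The analysis ends at Stage I.1; the employer prevails on this issue.
— Issue II —
Stage II.1 — burden on grievant; standard: the balance of probabilities (weight is at least 50).
    (c): 96 − 48 = 48 < 50 [not met]
    (d): 91 − 43 = 48 < 50 [not met]
  Not every element is met, so the grievant fails to carry Stage II.1.
The analysis ends at Stage II.1; the employer prevails on this issue.
— Issue III —
Stage III.1 — burden on grievant; standard: a substantially-more-likely showing (weight is at least 80).
    (h): 83 − 3 = 80 ≥ 80 [met]
  The grievant carries Stage III.1; the employer now bears the burden.
Stage III.2 — burden on employer; standard: the preponderance of the evidence (weight is at least 49).
    (i): 51 ≥ 49 [met]
  The employer carries the last stage.
With every stage satisfied, the employer prevails on this issue.
Per-issue: Issue I → employer; Issue II → employer; Issue III → employer. The grievant must prevail on at least one issue; overall, the employer prevails.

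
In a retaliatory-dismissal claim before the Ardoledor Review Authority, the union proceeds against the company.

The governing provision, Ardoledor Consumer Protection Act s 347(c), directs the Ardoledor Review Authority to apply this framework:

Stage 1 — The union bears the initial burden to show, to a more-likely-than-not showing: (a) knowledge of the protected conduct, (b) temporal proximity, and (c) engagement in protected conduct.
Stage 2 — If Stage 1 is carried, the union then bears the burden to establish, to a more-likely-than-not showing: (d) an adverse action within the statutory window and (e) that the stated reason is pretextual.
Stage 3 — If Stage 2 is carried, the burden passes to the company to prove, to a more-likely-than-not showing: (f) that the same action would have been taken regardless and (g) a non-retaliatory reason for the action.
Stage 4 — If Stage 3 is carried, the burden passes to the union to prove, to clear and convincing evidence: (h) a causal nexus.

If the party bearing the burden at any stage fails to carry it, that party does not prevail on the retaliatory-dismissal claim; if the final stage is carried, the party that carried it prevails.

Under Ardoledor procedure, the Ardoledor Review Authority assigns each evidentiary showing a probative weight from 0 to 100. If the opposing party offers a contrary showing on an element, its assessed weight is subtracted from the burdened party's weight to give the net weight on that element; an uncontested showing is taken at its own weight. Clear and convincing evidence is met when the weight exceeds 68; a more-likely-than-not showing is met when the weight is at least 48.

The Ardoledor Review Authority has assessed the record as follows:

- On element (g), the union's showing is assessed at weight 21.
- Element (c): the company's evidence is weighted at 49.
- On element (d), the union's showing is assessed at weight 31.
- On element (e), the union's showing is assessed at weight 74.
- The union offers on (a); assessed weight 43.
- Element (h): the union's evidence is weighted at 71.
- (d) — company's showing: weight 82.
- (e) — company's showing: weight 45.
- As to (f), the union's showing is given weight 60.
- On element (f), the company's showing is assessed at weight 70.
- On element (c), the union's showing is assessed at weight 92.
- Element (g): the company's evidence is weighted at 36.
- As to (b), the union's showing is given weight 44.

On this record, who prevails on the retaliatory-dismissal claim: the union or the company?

Stage 1 (union, a more-likely-than-not showing, weight is at least 48): (a) 43 < 48 — fails; (b) 44 < 48 — fails; (c) net 92−49=43 < 48 — fails.
  Not every element is met, so the union fails to carry Stage 1.
So the company prevails.

company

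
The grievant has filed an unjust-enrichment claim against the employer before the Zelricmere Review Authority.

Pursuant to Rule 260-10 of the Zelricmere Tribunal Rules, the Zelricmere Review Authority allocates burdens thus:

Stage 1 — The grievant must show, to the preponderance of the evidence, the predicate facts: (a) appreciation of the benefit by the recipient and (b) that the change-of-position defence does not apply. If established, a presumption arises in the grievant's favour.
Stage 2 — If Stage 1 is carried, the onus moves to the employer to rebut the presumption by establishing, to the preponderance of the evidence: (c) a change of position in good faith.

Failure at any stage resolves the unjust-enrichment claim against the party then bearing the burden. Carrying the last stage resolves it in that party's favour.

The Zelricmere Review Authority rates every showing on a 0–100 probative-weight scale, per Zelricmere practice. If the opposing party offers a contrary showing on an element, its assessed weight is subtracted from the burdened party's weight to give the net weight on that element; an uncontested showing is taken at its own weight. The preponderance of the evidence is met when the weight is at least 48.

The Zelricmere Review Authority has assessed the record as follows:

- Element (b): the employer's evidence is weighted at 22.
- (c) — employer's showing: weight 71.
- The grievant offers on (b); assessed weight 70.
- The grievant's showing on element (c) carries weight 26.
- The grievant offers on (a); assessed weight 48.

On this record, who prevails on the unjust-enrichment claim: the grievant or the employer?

Stage 1 — burden on grievant; standard: the preponderance of the evidence (weight is at least 48).
    (a): 48 ≥ 48 [met]
    (b): 70 − 22 = 48 ≥ 48 [met]
  Stage 1 is satisfied; the onus moves to the employer.
Stage 2 — burden on employer; standard: the preponderance of the evidence (weight is at least 48).
    (c): 71 − 26 = 45 < 48 [not met]
  Not every element is met, so the employer fails to carry Stage 2.
So the grievant prevails.

grievant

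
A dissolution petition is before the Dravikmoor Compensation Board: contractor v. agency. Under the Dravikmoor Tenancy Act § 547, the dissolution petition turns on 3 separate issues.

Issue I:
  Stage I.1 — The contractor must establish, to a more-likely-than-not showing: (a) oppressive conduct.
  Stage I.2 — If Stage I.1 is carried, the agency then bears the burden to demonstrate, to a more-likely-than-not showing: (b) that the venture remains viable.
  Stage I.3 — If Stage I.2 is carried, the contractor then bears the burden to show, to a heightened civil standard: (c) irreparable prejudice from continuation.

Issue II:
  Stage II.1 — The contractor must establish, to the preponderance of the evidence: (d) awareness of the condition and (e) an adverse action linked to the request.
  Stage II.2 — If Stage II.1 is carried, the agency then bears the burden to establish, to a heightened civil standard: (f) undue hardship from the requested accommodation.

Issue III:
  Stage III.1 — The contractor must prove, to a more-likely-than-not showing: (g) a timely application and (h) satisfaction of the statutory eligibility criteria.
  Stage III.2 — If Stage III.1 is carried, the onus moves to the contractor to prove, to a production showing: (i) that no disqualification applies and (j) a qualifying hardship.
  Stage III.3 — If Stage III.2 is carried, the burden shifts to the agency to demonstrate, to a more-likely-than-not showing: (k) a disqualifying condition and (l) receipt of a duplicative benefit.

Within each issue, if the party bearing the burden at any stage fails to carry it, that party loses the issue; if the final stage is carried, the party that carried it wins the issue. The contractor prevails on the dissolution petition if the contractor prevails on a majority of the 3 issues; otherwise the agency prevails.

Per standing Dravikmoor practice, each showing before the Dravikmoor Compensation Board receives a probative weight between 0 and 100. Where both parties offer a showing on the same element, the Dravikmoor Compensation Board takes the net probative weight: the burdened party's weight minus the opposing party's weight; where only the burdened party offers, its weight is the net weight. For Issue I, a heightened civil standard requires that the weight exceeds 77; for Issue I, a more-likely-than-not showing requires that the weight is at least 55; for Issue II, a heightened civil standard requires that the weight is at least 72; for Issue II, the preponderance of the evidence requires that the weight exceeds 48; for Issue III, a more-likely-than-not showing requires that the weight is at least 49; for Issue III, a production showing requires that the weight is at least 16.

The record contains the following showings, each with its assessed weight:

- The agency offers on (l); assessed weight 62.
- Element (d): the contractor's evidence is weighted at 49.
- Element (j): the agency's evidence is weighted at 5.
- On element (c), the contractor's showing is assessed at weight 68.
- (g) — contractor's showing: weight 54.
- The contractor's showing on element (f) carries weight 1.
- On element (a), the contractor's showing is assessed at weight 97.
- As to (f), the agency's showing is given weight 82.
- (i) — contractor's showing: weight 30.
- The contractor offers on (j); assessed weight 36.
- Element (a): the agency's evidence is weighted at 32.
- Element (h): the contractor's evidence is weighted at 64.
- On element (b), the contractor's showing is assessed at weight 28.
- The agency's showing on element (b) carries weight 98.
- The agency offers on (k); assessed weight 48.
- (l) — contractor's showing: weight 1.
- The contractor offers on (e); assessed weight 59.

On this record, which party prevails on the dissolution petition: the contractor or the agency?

— Issue I —
At Stage I.1 the contractor must meet a more-likely-than-not showing (weight is at least 55): on (a) the weight is 97 less the opposing 32 gives net 65, ≥ 55, so (a) meets the standard.
  The contractor carries Stage I.1; the agency now bears the burden.
At Stage I.2 the agency must meet a more-likely-than-not showing (weight is at least 55): on (b) the weight is 98 less the opposing 28 gives net 70, which does reach 55, so (b) meets the standard.
  All elements met. The burden passes to the contractor.
At Stage I.3 the contractor must meet a heightened civil standard (weight exceeds 77): on (c) the weight is 68, ≤ 77, so (c) does not meet the standard.
  Stage I.3 not carried; the contractor fails its burden.
The agency prevails on this issue.
— Issue II —
Stage II.1 — burden on contractor; standard: the preponderance of the evidence (weight exceeds 48).
    (d): 49 > 48 [met]
    (e): 59 > 48 [met]
  The contractor carries Stage II.1; the agency now bears the burden.
Stage II.2 — burden on agency; standard: a heightened civil standard (weight is at least 72).
    (f): 82 − 1 = 81 ≥ 72 [met]
  All elements met at the final stage.
With every stage satisfied, the agency prevails on this issue.
— Issue III —
At Stage III.1 the contractor must meet a more-likely-than-not showing (weight is at least 49): on (g) the weight is 54, which does reach 49, so (g) meets the standard; on (h) the weight is 64, ≥ 49, so (h) meets the standard.
  Stage III.1 is satisfied; the contractor continues to bear the burden.
At Stage III.2 the contractor must meet a production showing (weight is at least 16): on (i) the weight is 30, ≥ 16, so (i) meets the standard; on (j) the weight is 36 less the opposing 5 gives net 31, which does reach 16, so (j) meets the standard.
  All elements met. The burden passes to the agency.
At Stage III.3 the agency must meet a more-likely-than-not showing (weight is at least 49): on (k) the weight is 48, < 49, so (k) does not meet the standard; on (l) the weight is 62 less the opposing 1 gives net 61, ≥ 49, so (l) meets the standard.
  The agency does not carry Stage III.3.
The contractor prevails on this issue.
Per-issue: Issue I → agency; Issue II → agency; Issue III → contractor. The contractor must prevail on a majority of issues; overall, the agency prevails.

agency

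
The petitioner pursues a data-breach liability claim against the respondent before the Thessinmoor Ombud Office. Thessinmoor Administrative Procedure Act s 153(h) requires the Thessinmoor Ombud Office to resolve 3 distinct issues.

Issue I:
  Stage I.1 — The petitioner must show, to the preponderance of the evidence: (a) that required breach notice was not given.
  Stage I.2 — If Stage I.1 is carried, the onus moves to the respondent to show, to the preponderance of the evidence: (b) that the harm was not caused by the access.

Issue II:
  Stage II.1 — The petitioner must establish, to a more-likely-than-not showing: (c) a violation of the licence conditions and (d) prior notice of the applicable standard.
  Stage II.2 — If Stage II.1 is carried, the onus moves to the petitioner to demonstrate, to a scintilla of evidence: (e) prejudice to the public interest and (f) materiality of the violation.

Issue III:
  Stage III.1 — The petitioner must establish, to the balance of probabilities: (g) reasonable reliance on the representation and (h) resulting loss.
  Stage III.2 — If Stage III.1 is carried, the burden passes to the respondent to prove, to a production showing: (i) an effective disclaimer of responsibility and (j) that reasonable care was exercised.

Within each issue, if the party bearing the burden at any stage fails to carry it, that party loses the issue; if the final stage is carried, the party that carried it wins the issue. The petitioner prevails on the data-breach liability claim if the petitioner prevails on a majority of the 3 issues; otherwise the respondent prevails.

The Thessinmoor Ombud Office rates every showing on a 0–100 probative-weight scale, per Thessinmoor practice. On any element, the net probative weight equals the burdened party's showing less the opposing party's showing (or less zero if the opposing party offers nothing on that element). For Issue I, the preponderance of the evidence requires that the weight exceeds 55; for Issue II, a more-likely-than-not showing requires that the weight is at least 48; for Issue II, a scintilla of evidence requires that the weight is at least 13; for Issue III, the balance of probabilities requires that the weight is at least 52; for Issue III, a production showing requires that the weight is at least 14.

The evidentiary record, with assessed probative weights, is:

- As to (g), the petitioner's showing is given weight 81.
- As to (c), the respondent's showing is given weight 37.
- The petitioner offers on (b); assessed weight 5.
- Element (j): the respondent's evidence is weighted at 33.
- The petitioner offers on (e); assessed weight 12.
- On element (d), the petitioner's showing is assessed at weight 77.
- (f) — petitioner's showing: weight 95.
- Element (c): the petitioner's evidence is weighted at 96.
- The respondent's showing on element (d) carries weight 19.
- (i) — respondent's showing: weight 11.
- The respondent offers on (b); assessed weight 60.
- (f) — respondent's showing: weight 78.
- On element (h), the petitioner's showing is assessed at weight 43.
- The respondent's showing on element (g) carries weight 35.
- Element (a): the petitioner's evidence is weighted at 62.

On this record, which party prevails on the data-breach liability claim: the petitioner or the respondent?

respondent

— Issue I —
Stage I.1 (petitioner, the preponderance of the evidence, weight exceeds 55): (a) 62 > 55 — meets.
  Stage I.1 is satisfied; the onus moves to the respondent.
Stage I.2 (respondent, the preponderance of the evidence, weight exceeds 55): (b) net 60−5=55 ≤ 55 — fails.
  Not every element is met, so the respondent fails to carry Stage I.2.
So the petitioner prevails on this issue.
— Issue II —
Stage II.1 (petitioner, a more-likely-than-not showing, weight is at least 48): (c) net 96−37=59 ≥ 48 — meets; (d) net 77−19=58 ≥ 48 — meets.
  Stage II.1 is satisfied; the petitioner continues to bear the burden.
Stage II.2 (petitioner, a scintilla of evidence, weight is at least 13): (e) 12 < 13 — fails; (f) net 95−78=17 ≥ 13 — meets.
  Not every element is met, so the petitioner fails to carry Stage II.2.
The analysis ends at Stage II.2; the respondent prevails on this issue.
— Issue III —
At Stage III.1 the petitioner must meet the balance of probabilities (weight is at least 52): on (g) the weight is 81 less the opposing 35 gives net 46, which does not reach 52, so (g) does not meet the standard; on (h) the weight is 43, < 52, so (h) does not meet the standard.
  Stage III.1 not carried; the petitioner fails its burden.
The respondent prevails on this issue.
Per-issue: Issue I → petitioner; Issue II → respondent; Issue III → respondent. The petitioner must prevail on a majority of issues; overall, the respondent prevails.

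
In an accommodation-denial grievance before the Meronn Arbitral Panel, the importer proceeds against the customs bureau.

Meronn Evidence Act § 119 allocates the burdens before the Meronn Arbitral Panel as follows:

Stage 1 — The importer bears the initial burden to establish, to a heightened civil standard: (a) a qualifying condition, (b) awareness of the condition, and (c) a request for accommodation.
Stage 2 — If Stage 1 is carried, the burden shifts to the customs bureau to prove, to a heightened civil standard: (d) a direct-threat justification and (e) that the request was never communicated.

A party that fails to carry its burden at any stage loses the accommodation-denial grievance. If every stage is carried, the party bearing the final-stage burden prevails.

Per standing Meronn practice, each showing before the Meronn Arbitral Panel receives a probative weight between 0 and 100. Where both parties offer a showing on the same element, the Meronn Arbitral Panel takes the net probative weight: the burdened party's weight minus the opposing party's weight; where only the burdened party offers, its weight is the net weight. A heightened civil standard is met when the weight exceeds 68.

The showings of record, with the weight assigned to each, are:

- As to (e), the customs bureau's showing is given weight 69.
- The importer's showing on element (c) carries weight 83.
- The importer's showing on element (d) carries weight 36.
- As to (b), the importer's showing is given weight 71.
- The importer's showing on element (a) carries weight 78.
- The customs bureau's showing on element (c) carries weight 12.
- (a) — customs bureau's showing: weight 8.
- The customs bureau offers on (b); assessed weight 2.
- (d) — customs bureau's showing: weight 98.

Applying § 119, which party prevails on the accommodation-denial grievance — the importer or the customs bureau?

Stage 1 (importer, a heightened civil standard, weight exceeds 68): (a) net 78−8=70 > 68 — meets; (b) net 71−2=69 > 68 — meets; (c) net 83−12=71 > 68 — meets.
  The importer carries Stage 1; the customs bureau now bears the burden.
Stage 2 (customs bureau, a heightened civil standard, weight exceeds 68): (d) net 98−36=62 ≤ 68 — fails; (e) 69 > 68 — meets.
  Stage 2 not carried; the customs bureau fails its burden.
The analysis ends at Stage 2; the importer prevails.

importer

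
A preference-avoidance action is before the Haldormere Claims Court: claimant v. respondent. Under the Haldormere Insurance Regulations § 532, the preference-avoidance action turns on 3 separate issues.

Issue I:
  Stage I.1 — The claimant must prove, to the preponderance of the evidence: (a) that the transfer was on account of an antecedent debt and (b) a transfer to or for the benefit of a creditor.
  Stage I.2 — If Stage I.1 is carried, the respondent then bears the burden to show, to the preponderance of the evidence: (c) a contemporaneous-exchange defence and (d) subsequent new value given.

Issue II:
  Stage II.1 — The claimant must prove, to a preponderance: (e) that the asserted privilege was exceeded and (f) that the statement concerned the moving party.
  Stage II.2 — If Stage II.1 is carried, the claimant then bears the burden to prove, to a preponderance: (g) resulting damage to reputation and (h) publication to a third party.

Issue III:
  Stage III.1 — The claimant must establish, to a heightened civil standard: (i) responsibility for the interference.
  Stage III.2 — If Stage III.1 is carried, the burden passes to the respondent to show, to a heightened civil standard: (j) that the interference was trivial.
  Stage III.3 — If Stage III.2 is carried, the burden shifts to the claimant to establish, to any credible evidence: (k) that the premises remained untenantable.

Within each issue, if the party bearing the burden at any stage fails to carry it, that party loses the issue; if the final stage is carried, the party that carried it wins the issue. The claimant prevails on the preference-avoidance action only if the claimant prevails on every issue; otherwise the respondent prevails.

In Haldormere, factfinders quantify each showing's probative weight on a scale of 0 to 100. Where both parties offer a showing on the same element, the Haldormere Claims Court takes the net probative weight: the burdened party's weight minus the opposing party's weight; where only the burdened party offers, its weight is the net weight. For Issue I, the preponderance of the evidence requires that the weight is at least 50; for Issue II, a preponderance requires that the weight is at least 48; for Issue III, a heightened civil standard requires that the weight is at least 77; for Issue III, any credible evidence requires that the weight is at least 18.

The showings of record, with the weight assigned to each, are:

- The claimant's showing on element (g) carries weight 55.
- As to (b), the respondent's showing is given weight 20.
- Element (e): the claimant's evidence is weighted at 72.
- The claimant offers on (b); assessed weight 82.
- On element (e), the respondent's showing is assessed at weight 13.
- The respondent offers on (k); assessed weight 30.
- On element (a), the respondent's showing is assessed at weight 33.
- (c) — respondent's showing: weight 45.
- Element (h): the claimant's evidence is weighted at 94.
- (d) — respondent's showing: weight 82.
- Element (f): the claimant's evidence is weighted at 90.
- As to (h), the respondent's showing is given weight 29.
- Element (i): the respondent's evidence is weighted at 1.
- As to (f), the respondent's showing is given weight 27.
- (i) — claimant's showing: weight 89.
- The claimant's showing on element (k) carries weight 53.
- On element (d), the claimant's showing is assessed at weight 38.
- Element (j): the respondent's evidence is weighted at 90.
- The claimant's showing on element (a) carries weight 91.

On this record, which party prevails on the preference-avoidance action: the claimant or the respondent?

— Issue I —
At Stage I.1 the claimant must meet the preponderance of the evidence (weight is at least 50): on (a) the weight is 91 less the opposing 33 gives net 58, which does reach 50, so (a) meets the standard; on (b) the weight is 82 less the opposing 20 gives net 62, which does reach 50, so (b) meets the standard.
  Stage I.1 carried; the burden shifts to the respondent.
At Stage I.2 the respondent must meet the preponderance of the evidence (weight is at least 50): on (c) the weight is 45, which does not reach 50, so (c) does not meet the standard; on (d) the weight is 82 less the opposing 38 gives net 44, < 50, so (d) does not meet the standard.
  Stage I.2 not carried; the respondent fails its burden.
The analysis ends at Stage I.2; the claimant prevails on this issue.
— Issue II —
At Stage II.1 the claimant must meet a preponderance (weight is at least 48): on (e) the weight is 72 less the opposing 13 gives net 59, ≥ 48, so (e) meets the standard; on (f) the weight is 90 less the opposing 27 gives net 63, ≥ 48, so (f) meets the standard.
  All elements met. The claimant retains the burden for Stage II.2.
At Stage II.2 the claimant must meet a preponderance (weight is at least 48): on (g) the weight is 55, which does reach 48, so (g) meets the standard; on (h) the weight is 94 less the opposing 29 gives net 65, which does reach 48, so (h) meets the standard.
  All elements met at the final stage.
Every stage carried; the claimant prevails on this issue.
— Issue III —
At Stage III.1 the claimant must meet a heightened civil standard (weight is at least 77): on (i) the weight is 89 less the opposing 1 gives net 88, ≥ 77, so (i) meets the standard.
  All elements met. The burden passes to the respondent.
At Stage III.2 the respondent must meet a heightened civil standard (weight is at least 77): on (j) the weight is 90, which does reach 77, so (j) meets the standard.
  The respondent carries Stage III.2; the claimant now bears the burden.
At Stage III.3 the claimant must meet any credible evidence (weight is at least 18): on (k) the weight is 53 less the opposing 30 gives net 23, ≥ 18, so (k) meets the standard.
  The claimant carries the last stage.
With every stage satisfied, the claimant prevails on this issue.
Per-issue: Issue I → claimant; Issue II → claimant; Issue III → claimant. The claimant must prevail on every issue; overall, the claimant prevails.

claimant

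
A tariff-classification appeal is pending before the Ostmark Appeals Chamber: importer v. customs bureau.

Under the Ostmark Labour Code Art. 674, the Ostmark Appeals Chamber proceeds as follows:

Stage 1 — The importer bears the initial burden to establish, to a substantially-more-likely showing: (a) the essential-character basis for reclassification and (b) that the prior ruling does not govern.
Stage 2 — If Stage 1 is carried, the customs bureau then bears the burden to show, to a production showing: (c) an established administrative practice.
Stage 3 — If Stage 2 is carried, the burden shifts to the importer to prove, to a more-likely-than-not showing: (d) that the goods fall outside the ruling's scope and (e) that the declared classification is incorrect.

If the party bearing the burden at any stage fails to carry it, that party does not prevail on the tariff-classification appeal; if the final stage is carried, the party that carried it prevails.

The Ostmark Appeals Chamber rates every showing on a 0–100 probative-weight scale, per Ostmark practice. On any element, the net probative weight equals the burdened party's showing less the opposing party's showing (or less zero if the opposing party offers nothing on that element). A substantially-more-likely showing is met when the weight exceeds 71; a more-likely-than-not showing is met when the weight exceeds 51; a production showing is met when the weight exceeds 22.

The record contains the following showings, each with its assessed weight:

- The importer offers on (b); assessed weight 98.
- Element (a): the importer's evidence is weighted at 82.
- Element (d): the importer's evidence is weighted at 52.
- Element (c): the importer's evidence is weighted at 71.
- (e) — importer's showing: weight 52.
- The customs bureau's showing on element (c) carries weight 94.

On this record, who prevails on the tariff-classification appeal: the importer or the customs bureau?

Stage 1 — burden on importer; standard: a substantially-more-likely showing (weight exceeds 71).
    (a): 82 > 71 [met]
    (b): 98 > 71 [met]
  Stage 1 is satisfied; the onus moves to the customs bureau.
Stage 2 — burden on customs bureau; standard: a production showing (weight exceeds 22).
    (c): 94 − 71 = 23 > 22 [met]
  Stage 2 carried; the burden shifts to the importer.
Stage 3 — burden on importer; standard: a more-likely-than-not showing (weight exceeds 51).
    (d): 52 > 51 [met]
    (e): 52 > 51 [met]
  The importer carries the last stage.
Every stage carried; the importer prevails.

importer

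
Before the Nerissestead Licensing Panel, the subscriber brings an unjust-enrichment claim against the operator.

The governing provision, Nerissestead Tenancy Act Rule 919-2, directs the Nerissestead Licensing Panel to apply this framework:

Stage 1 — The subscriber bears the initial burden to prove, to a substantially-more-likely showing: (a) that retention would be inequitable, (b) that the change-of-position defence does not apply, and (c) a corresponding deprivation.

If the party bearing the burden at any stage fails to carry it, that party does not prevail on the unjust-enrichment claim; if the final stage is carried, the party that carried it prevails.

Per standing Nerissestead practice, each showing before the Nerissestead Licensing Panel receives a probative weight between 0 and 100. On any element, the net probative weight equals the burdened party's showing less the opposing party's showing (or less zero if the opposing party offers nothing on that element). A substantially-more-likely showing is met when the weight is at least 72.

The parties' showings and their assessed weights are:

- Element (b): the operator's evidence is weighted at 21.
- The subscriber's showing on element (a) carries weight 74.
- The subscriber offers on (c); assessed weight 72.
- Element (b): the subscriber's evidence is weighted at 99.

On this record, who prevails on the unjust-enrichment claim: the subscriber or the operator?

At Stage 1 the subscriber must meet a substantially-more-likely showing (weight is at least 72): on (a) the weight is 74, ≥ 72, so (a) meets the standard; on (b) the weight is 99 less the opposing 21 gives net 78, ≥ 72, so (b) meets the standard; on (c) the weight is 72, ≥ 72, so (c) meets the standard.
  Stage 1 carried; the final stage is satisfied.
Every stage carried; the subscriber prevails.

subscriber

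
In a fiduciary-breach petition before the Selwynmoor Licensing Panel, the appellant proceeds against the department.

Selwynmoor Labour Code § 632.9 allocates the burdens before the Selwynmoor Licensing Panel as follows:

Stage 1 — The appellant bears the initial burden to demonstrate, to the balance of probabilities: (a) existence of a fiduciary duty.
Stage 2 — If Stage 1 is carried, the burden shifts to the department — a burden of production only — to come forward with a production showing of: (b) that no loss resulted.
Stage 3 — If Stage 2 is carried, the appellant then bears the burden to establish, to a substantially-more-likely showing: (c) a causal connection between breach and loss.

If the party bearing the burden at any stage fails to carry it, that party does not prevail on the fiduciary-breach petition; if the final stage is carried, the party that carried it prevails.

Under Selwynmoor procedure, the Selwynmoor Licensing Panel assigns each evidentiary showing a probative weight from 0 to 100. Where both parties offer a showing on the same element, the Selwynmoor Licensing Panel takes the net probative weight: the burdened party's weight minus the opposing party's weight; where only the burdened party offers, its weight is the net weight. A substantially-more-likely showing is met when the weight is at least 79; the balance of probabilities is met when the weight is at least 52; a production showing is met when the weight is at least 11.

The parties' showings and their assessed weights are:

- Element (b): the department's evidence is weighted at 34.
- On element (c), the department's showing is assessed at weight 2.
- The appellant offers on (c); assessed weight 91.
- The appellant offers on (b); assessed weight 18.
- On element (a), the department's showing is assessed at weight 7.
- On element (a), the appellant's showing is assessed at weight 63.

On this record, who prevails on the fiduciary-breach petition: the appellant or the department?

appellant

At Stage 1 the appellant must meet the balance of probabilities (weight is at least 52): on (a) the weight is 63 less the opposing 7 gives net 56, ≥ 52, so (a) meets the standard.
  The appellant carries Stage 1; the department now bears the burden.
At Stage 2 the department must meet a production showing (weight is at least 11): on (b) the weight is 34 less the opposing 18 gives net 16, ≥ 11, so (b) meets the standard.
  The department carries Stage 2; the appellant now bears the burden.
At Stage 3 the appellant must meet a substantially-more-likely showing (weight is at least 79): on (c) the weight is 91 less the opposing 2 gives net 89, ≥ 79, so (c) meets the standard.
  Stage 3 carried; the final stage is satisfied.
All stages carried — the appellant prevails.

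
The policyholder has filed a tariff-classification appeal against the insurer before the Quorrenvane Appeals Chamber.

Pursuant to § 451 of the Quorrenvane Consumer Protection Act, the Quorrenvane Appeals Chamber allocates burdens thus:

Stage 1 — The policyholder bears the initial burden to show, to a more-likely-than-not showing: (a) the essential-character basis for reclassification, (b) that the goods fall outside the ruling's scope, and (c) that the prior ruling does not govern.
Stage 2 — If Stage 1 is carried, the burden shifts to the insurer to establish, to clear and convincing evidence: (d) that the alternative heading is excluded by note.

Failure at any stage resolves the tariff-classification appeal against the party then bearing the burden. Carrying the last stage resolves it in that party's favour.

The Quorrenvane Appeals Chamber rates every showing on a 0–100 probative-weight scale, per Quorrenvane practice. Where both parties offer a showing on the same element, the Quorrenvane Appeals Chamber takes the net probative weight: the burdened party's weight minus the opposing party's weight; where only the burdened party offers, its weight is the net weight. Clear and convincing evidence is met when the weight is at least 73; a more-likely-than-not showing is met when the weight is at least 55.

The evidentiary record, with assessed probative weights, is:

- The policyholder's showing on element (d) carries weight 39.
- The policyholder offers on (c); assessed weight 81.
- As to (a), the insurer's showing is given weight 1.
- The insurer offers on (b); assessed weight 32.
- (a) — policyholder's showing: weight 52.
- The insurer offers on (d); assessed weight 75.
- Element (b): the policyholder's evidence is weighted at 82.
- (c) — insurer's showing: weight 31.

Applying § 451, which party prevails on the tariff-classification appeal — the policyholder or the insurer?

Stage 1 — burden on policyholder; standard: a more-likely-than-not showing (weight is at least 55).
    (a): 52 − 1 = 51 < 55 [not met]
    (b): 82 − 32 = 50 < 55 [not met]
    (c): 81 − 31 = 50 < 55 [not met]
  Stage 1 not carried; the policyholder fails its burden.
The analysis ends at Stage 1; the insurer prevails.

insurer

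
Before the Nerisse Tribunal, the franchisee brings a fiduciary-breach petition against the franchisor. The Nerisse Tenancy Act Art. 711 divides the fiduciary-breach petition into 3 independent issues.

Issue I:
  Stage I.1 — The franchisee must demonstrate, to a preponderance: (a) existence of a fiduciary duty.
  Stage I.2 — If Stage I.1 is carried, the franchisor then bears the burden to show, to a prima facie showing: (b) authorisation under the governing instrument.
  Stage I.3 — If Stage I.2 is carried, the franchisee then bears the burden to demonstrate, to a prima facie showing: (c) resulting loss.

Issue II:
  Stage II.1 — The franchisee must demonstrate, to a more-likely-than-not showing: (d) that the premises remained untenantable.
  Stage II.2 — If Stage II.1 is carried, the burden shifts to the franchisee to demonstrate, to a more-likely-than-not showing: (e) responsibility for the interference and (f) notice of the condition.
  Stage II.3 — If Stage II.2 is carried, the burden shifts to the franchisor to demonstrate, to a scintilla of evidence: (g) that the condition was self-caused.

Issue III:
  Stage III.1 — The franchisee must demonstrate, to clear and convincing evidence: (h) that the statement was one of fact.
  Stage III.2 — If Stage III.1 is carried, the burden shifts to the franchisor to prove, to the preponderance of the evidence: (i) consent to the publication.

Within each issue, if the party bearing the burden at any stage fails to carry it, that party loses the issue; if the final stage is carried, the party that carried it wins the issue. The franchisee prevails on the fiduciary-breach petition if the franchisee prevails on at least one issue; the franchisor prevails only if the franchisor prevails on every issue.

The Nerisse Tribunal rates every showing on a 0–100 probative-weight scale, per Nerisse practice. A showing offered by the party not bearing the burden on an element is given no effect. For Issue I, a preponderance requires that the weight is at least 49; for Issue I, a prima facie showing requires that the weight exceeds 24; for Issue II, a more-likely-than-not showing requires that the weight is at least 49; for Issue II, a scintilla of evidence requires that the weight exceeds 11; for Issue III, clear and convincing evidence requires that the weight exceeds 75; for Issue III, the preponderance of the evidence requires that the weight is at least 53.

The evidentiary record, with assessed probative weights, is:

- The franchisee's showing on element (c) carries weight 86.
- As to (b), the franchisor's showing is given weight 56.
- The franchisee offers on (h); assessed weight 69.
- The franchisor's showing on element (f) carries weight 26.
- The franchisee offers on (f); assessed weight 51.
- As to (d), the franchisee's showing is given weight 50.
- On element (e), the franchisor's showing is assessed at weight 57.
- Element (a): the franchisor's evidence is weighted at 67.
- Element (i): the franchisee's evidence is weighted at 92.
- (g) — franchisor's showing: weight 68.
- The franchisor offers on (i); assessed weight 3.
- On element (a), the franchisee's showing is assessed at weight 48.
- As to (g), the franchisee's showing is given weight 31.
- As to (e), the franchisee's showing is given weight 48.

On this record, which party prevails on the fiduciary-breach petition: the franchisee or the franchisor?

— Issue I —
At Stage I.1 the franchisee must meet a preponderance (weight is at least 49): on (a) the weight is 48 (the franchisor's 67 is given no effect), which does not reach 49, so (a) does not meet the standard.
  The franchisee does not carry Stage I.1.
So the franchisor prevails on this issue.
— Issue II —
Stage II.1 — burden on franchisee; standard: a more-likely-than-not showing (weight is at least 49).
    (d): 50 ≥ 49 [met]
  All elements met. The franchisee retains the burden for Stage II.2.
Stage II.2 — burden on franchisee; standard: a more-likely-than-not showing (weight is at least 49).
    (e): 48 (franchisor's 57 disregarded) < 49 [not met]
    (f): 51 (franchisor's 26 disregarded) ≥ 49 [met]
  Not every element is met, so the franchisee fails to carry Stage II.2.
So the franchisor prevails on this issue.
— Issue III —
Stage III.1 — burden on franchisee; standard: clear and convincing evidence (weight exceeds 75).
    (h): 69 ≤ 75 [not met]
  Stage III.1 not carried; the franchisee fails its burden.
The franchisor prevails on this issue.
Per-issue: Issue I → franchisor; Issue II → franchisor; Issue III → franchisor. The franchisee must prevail on at least one issue; overall, the franchisor prevails.

franchisor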